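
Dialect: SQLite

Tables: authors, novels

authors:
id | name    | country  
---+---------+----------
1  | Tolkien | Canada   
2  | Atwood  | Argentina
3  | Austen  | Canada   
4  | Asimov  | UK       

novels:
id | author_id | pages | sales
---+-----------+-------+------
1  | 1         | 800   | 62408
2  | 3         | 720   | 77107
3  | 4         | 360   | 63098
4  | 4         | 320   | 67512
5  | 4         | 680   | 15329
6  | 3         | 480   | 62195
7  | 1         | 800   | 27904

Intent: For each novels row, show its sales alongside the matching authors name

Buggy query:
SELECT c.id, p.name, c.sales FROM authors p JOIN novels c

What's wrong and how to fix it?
Bug: Missing join condition: each novels row is matched to all authors rows instead of just its own

Fix: Add ON c.author_id = p.id to the JOIN

Corrected query:
SELECT c.id, p.name, c.sales FROM authors p JOIN novels c ON c.author_id = p.id

Result:
id | name    | sales
---+---------+------
1  | Tolkien | 62408
2  | Austen  | 77107
3  | Asimov  | 63098
4  | Asimov  | 67512
5  | Asimov  | 15329
6  | Austen  | 62195
7  | Tolkien | 27904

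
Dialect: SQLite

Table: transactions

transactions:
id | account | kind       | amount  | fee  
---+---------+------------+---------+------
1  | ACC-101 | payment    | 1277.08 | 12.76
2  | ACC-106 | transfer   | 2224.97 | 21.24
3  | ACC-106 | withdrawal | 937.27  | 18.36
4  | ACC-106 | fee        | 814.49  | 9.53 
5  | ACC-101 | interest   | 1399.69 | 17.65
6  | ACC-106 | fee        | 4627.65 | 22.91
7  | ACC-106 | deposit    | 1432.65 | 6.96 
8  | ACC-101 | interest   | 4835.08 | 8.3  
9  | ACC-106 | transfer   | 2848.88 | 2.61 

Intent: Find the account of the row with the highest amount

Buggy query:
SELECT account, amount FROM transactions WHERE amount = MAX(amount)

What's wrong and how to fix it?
Bug: MAX(amount) is an aggregate and cannot be used directly in WHERE

Fix: Wrap MAX in a scalar subquery so WHERE compares against a single value

Corrected query:
SELECT account, amount FROM transactions WHERE amount = (SELECT MAX(amount) FROM transactions)

Result:
account | amount 
--------+--------
ACC-101 | 4835.08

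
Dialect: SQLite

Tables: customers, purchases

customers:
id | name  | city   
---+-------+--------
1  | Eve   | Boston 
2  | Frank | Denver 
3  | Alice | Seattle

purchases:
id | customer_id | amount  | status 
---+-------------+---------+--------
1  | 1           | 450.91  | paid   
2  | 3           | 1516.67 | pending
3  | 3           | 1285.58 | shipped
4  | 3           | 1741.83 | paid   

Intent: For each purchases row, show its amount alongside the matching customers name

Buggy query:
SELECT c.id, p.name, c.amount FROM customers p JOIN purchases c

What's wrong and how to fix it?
Bug: Missing join condition: each purchases row is matched to all customers rows instead of just its own

Fix: Add ON c.customer_id = p.id to the JOIN

Corrected query:
SELECT c.id, p.name, c.amount FROM customers p JOIN purchases c ON c.customer_id = p.id

Result:
id | name  | amount 
---+-------+--------
1  | Eve   | 450.91 
2  | Alice | 1516.67
3  | Alice | 1285.58
4  | Alice | 1741.83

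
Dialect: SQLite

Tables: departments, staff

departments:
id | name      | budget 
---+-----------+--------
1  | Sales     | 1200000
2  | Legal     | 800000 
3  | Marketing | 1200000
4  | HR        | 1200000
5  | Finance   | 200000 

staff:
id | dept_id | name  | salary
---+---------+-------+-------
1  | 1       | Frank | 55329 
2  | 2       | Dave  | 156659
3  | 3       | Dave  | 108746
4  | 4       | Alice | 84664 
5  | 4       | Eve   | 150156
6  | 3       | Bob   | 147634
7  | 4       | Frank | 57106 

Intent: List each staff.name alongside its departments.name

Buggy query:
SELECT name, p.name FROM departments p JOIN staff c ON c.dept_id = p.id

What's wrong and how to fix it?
Bug: 'name' exists in both joined tables, so the database can't tell which one is meant

Fix: Prefix ambiguous columns with the table alias

Corrected query:
SELECT c.name, p.name FROM departments p JOIN staff c ON c.dept_id = p.id

Result:
name  | name     
------+----------
Frank | Sales    
Dave  | Legal    
Dave  | Marketing
Alice | HR       
Eve   | HR       
Bob   | Marketing
Frank | HR       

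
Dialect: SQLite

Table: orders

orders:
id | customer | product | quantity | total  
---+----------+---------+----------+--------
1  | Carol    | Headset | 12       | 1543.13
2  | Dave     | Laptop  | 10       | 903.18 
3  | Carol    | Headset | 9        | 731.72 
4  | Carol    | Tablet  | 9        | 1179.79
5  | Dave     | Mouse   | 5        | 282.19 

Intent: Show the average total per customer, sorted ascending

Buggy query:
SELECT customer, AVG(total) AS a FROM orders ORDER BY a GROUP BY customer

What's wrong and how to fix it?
Bug: ORDER BY appears before GROUP BY; SQL clause order requires GROUP BY first

Fix: Reorder: SELECT … FROM … GROUP BY … ORDER BY …

Corrected query:
SELECT customer, AVG(total) AS a FROM orders GROUP BY customer ORDER BY a

Result:
customer | a          
---------+------------
Dave     | 592.685    
Carol    | 1151.546667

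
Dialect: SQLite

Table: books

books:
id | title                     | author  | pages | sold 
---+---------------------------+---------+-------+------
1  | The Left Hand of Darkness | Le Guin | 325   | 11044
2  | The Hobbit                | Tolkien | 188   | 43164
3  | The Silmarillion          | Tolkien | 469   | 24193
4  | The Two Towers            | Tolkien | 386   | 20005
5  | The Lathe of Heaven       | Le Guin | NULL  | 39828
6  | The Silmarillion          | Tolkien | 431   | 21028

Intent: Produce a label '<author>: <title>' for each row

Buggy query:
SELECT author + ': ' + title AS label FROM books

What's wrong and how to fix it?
Bug: SQLite uses || for string concatenation; + coerces text to numbers (yielding 0)

Fix: Replace + with || to concatenate text

Corrected query:
SELECT author || ': ' || title AS label FROM books

Result:
label                             
----------------------------------
Le Guin: The Left Hand of Darkness
Tolkien: The Hobbit               
Tolkien: The Silmarillion         
Tolkien: The Two Towers           
Le Guin: The Lathe of Heaven      
Tolkien: The Silmarillion         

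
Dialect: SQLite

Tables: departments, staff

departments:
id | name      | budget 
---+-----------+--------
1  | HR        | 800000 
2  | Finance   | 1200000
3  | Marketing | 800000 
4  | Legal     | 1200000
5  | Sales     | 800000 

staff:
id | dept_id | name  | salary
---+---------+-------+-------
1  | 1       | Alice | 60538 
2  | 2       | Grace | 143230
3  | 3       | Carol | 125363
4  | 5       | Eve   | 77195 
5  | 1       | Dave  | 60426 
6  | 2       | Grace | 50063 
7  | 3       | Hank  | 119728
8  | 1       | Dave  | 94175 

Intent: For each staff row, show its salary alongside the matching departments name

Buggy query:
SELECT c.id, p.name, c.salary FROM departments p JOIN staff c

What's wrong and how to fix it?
Bug: JOIN with no ON clause produces a cartesian product; every staff row pairs with every departments row

Fix: Specify the join condition linking the foreign key to the parent id

Corrected query:
SELECT c.id, p.name, c.salary FROM departments p JOIN staff c ON c.dept_id = p.id

Result:
id | name      | salary
---+-----------+-------
1  | HR        | 60538 
2  | Finance   | 143230
3  | Marketing | 125363
4  | Sales     | 77195 
5  | HR        | 60426 
6  | Finance   | 50063 
7  | Marketing | 119728
8  | HR        | 94175 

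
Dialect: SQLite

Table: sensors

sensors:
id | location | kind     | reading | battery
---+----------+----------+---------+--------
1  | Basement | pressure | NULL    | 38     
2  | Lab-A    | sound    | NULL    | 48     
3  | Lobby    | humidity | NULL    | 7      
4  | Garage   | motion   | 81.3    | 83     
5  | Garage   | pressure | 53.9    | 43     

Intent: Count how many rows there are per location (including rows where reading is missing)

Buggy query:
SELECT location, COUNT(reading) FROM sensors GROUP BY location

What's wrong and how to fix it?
Bug: COUNT(column) counts non-NULL values only; rows with NULL reading aren't counted

Fix: Use COUNT(*) to count all rows regardless of NULL

Corrected query:
SELECT location, COUNT(*) FROM sensors GROUP BY location

Result:
location | COUNT(*)
---------+---------
Basement | 1       
Garage   | 2       
Lab-A    | 1       
Lobby    | 1       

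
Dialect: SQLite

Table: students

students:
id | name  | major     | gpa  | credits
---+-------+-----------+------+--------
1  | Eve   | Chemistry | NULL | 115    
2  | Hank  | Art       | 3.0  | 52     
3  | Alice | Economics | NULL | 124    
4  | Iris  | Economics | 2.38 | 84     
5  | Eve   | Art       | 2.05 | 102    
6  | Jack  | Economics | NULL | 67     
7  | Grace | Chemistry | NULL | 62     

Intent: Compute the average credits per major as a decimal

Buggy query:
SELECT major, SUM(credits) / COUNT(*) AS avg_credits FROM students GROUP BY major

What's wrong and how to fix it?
Bug: SUM(credits) and COUNT(*) are both integers; the division truncates the fractional part

Fix: Multiply by 1.0 (or CAST to REAL) to force floating-point division

Corrected query:
SELECT major, SUM(credits) * 1.0 / COUNT(*) AS avg_credits FROM students GROUP BY major

Result:
major     | avg_credits
----------+------------
Art       | 77         
Chemistry | 88.5       
Economics | 91.666667  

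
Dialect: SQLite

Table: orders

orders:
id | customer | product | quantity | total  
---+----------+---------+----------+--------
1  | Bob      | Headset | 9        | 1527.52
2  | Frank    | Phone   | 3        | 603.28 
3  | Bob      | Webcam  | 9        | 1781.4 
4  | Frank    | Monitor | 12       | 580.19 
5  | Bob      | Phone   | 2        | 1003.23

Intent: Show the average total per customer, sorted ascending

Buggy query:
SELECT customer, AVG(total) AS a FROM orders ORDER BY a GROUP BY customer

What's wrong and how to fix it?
Bug: ORDER BY appears before GROUP BY; SQL clause order requires GROUP BY first

Fix: Move ORDER BY to the end, after GROUP BY

Corrected query:
SELECT customer, AVG(total) AS a FROM orders GROUP BY customer ORDER BY a

Result:
customer | a          
---------+------------
Frank    | 591.735    
Bob      | 1437.383333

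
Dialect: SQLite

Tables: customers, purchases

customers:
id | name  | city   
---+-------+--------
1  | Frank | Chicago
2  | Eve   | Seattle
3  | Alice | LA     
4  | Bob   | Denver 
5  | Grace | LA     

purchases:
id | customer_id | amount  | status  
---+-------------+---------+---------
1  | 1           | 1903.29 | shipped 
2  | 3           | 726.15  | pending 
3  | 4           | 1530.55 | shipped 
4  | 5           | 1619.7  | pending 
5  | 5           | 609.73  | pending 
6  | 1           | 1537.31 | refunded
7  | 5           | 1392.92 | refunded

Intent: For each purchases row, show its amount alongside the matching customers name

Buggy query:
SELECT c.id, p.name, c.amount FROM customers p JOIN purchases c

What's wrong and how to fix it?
Bug: Missing join condition: each purchases row is matched to all customers rows instead of just its own

Fix: Add ON c.customer_id = p.id to the JOIN

Corrected query:
SELECT c.id, p.name, c.amount FROM customers p JOIN purchases c ON c.customer_id = p.id

Result:
id | name  | amount 
---+-------+--------
1  | Frank | 1903.29
2  | Alice | 726.15 
3  | Bob   | 1530.55
4  | Grace | 1619.7 
5  | Grace | 609.73 
6  | Frank | 1537.31
7  | Grace | 1392.92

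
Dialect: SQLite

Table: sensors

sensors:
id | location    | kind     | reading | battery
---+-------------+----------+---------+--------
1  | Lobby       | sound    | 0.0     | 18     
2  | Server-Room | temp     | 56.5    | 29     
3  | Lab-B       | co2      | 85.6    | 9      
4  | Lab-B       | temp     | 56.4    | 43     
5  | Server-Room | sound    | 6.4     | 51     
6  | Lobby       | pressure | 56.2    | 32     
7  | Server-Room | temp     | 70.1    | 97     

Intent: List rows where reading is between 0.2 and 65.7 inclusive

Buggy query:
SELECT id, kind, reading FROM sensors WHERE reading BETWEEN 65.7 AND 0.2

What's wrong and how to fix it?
Bug: The bounds are reversed; BETWEEN a AND b requires a <= b to match anything

Fix: Swap the bounds so the smaller value comes first

Corrected query:
SELECT id, kind, reading FROM sensors WHERE reading BETWEEN 0.2 AND 65.7

Result:
id | kind     | reading
---+----------+--------
2  | temp     | 56.5   
4  | temp     | 56.4   
5  | sound    | 6.4    
6  | pressure | 56.2   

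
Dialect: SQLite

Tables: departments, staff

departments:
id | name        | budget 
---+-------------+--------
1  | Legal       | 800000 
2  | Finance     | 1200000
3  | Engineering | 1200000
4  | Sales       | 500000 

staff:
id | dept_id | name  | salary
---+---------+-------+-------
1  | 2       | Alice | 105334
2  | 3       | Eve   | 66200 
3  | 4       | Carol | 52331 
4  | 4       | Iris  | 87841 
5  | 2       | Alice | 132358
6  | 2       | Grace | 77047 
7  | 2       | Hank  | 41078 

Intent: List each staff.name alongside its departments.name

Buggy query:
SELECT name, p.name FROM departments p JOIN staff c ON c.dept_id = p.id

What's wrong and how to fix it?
Bug: 'name' exists in both joined tables, so the database can't tell which one is meant

Fix: Qualify the column with its table alias (c.name)

Corrected query:
SELECT c.name, p.name FROM departments p JOIN staff c ON c.dept_id = p.id

Result:
name  | name       
------+------------
Alice | Finance    
Eve   | Engineering
Carol | Sales      
Iris  | Sales      
Alice | Finance    
Grace | Finance    
Hank  | Finance    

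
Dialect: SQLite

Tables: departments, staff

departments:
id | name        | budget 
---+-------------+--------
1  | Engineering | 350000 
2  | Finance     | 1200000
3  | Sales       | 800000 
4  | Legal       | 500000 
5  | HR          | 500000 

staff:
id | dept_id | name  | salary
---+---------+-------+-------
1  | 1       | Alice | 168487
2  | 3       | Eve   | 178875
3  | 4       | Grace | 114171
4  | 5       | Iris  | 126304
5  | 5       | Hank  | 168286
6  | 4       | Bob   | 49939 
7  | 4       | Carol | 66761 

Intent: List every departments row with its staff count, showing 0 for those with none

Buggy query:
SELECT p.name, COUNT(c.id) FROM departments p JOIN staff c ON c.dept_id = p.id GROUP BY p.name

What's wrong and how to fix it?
Bug: INNER JOIN drops departments rows that have no matching staff rows

Fix: Use LEFT JOIN so parents without children still appear (COUNT(c.id) gives 0)

Corrected query:
SELECT p.name, COUNT(c.id) FROM departments p LEFT JOIN staff c ON c.dept_id = p.id GROUP BY p.name

Result:
name        | COUNT(c.id)
------------+------------
Engineering | 1          
Finance     | 0          
HR          | 2          
Legal       | 3          
Sales       | 1          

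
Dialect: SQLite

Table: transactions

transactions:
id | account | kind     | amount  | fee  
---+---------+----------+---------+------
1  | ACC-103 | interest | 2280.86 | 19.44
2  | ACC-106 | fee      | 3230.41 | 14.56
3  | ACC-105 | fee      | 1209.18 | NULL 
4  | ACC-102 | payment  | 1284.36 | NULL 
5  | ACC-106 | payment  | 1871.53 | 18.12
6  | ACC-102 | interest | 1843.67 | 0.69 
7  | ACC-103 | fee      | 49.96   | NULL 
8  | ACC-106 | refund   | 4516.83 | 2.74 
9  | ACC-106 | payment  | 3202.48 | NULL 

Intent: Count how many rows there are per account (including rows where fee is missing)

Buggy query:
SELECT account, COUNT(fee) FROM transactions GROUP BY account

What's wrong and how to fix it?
Bug: COUNT(column) counts non-NULL values only; rows with NULL fee aren't counted

Fix: Use COUNT(*) to count all rows regardless of NULL

Corrected query:
SELECT account, COUNT(*) FROM transactions GROUP BY account

Result:
account | COUNT(*)
--------+---------
ACC-102 | 2       
ACC-103 | 2       
ACC-105 | 1       
ACC-106 | 4       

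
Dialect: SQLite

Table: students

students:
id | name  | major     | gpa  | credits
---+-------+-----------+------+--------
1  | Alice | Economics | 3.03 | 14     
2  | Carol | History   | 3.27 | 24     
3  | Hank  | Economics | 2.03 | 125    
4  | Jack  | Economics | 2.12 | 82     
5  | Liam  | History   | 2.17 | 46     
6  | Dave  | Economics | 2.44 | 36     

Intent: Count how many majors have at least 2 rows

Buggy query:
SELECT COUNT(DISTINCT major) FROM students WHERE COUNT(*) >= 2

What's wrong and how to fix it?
Bug: WHERE filters individual rows, not groups, so a group-level COUNT is invalid there

Fix: Use a subquery that GROUPs and filters with HAVING, then count its rows

Corrected query:
SELECT COUNT(*) FROM (SELECT major FROM students GROUP BY major HAVING COUNT(*) >= 2)

Result:
COUNT(*)
--------
2       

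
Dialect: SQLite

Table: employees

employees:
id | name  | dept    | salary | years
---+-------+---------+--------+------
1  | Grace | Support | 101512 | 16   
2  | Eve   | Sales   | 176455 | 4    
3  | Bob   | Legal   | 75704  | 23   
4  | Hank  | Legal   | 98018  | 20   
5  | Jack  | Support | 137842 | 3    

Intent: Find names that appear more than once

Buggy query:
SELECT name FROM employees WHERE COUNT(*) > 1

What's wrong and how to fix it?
Bug: WHERE can't reference COUNT(*); aggregates are computed after WHERE

Fix: Group first, then use HAVING for the count condition

Corrected query:
SELECT name FROM employees GROUP BY name HAVING COUNT(*) > 1

Result:
(no rows)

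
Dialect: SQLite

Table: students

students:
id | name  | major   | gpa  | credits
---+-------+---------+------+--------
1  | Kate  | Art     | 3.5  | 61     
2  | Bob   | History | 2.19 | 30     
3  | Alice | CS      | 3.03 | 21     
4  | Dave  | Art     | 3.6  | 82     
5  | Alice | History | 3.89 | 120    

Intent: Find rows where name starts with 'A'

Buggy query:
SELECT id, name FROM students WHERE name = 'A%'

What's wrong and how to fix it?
Bug: '=' compares the literal string including the % character; pattern matching needs LIKE

Fix: Replace '=' with LIKE so 'A%' is treated as a pattern

Corrected query:
SELECT id, name FROM students WHERE name LIKE 'A%'

Result:
id | name 
---+------
3  | Alice
5  | Alice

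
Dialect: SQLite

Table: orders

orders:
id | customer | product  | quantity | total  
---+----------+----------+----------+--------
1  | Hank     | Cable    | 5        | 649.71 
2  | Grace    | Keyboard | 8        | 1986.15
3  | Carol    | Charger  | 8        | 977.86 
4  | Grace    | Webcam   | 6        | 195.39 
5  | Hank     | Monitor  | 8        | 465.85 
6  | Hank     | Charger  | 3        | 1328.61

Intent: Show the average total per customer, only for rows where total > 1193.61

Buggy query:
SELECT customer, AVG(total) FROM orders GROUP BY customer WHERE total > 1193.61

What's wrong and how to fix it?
Bug: WHERE cannot follow GROUP BY

Fix: Place WHERE between FROM and GROUP BY

Corrected query:
SELECT customer, AVG(total) FROM orders WHERE total > 1193.61 GROUP BY customer

Result:
customer | AVG(total)
---------+-----------
Grace    | 1986.15   
Hank     | 1328.61   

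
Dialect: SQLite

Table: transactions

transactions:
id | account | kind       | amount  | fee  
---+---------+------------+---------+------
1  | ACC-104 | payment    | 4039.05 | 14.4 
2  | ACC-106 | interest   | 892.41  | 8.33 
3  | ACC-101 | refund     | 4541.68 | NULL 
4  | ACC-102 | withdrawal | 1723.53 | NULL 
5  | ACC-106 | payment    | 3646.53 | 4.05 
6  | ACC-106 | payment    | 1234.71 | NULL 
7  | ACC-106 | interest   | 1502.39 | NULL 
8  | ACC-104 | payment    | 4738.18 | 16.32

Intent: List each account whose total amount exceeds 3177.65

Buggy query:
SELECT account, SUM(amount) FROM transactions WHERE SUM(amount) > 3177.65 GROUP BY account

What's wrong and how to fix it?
Bug: Aggregate functions cannot appear in a WHERE clause

Fix: Use HAVING (which filters groups after aggregation) instead of WHERE

Corrected query:
SELECT account, SUM(amount) FROM transactions GROUP BY account HAVING SUM(amount) > 3177.65

Result:
account | SUM(amount)
--------+------------
ACC-101 | 4541.68    
ACC-104 | 8777.23    
ACC-106 | 7276.04    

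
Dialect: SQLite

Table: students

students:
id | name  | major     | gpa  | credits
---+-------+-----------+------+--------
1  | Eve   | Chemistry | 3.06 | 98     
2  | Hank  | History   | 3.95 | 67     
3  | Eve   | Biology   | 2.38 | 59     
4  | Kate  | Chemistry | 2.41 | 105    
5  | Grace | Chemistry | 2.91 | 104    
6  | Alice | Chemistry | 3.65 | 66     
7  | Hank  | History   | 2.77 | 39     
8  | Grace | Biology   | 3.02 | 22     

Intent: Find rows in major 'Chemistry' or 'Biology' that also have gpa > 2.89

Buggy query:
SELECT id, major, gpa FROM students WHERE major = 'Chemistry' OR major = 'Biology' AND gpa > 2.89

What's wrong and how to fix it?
Bug: Without parentheses, AND is evaluated before OR, so the gpa filter only applies to the 'Biology' branch

Fix: Group the OR with parentheses (or use IN), then AND the threshold

Corrected query:
SELECT id, major, gpa FROM students WHERE (major = 'Chemistry' OR major = 'Biology') AND gpa > 2.89

Result:
id | major     | gpa 
---+-----------+-----
1  | Chemistry | 3.06
5  | Chemistry | 2.91
6  | Chemistry | 3.65
8  | Biology   | 3.02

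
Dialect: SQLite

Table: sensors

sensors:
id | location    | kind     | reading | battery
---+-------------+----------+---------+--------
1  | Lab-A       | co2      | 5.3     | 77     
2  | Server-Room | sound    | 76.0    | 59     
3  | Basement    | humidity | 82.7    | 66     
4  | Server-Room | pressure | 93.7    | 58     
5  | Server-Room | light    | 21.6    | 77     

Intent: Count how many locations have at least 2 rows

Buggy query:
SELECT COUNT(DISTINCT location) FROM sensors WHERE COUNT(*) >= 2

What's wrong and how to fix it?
Bug: COUNT(*) cannot appear in WHERE; the per-group count doesn't exist yet

Fix: Use a subquery that GROUPs and filters with HAVING, then count its rows

Corrected query:
SELECT COUNT(*) FROM (SELECT location FROM sensors GROUP BY location HAVING COUNT(*) >= 2)

Result:
COUNT(*)
--------
1       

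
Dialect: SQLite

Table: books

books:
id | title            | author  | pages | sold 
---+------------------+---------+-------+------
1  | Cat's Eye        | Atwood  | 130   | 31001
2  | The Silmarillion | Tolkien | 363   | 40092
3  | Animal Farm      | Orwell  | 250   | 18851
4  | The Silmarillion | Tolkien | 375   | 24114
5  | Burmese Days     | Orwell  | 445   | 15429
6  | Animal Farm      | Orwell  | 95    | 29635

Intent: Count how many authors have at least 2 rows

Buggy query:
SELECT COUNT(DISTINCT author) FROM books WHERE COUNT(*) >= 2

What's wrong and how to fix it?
Bug: COUNT(*) cannot appear in WHERE; the per-group count doesn't exist yet

Fix: Use a subquery that GROUPs and filters with HAVING, then count its rows

Corrected query:
SELECT COUNT(*) FROM (SELECT author FROM books GROUP BY author HAVING COUNT(*) >= 2)

Result:
COUNT(*)
--------
2       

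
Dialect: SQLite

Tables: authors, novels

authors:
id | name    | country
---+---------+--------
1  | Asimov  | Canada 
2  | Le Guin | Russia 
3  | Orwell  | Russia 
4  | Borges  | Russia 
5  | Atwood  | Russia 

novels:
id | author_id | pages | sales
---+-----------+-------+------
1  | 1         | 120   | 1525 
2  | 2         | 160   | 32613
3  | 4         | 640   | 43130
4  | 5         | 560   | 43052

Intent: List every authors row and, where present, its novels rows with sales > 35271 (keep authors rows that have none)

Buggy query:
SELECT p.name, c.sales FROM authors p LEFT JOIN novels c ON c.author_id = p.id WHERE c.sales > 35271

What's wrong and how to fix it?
Bug: Filtering c.sales in WHERE discards the NULL rows produced by LEFT JOIN, turning it into an inner join

Fix: Move the right-table condition into the ON clause so unmatched parents are kept

Corrected query:
SELECT p.name, c.sales FROM authors p LEFT JOIN novels c ON c.author_id = p.id AND c.sales > 35271

Result:
name    | sales
--------+------
Asimov  | NULL 
Le Guin | NULL 
Orwell  | NULL 
Borges  | 43130
Atwood  | 43052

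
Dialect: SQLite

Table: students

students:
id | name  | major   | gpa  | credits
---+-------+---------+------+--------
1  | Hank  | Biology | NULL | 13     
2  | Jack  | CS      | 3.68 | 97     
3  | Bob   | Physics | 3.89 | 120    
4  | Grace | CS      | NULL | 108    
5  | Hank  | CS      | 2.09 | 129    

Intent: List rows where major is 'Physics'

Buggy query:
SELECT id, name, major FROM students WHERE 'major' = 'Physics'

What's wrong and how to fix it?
Bug: Single quotes denote string literals in SQL; the column name is being compared as a constant string

Fix: Remove the quotes around the column name (or use double quotes for an identifier)

Corrected query:
SELECT id, name, major FROM students WHERE major = 'Physics'

Result:
id | name | major  
---+------+--------
3  | Bob  | Physics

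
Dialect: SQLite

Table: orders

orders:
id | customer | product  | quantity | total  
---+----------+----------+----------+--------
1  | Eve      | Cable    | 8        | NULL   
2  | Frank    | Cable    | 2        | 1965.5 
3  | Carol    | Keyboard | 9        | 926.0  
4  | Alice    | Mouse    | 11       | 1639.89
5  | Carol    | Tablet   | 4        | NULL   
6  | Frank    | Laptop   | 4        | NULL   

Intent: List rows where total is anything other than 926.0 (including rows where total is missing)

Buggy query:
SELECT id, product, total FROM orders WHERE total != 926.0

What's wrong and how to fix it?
Bug: Inequality against NULL is unknown, not true; rows with NULL are dropped

Fix: Add an explicit OR total IS NULL to include the missing-value rows

Corrected query:
SELECT id, product, total FROM orders WHERE total != 926.0 OR total IS NULL

Result:
id | product | total  
---+---------+--------
1  | Cable   | NULL   
2  | Cable   | 1965.5 
4  | Mouse   | 1639.89
5  | Tablet  | NULL   
6  | Laptop  | NULL   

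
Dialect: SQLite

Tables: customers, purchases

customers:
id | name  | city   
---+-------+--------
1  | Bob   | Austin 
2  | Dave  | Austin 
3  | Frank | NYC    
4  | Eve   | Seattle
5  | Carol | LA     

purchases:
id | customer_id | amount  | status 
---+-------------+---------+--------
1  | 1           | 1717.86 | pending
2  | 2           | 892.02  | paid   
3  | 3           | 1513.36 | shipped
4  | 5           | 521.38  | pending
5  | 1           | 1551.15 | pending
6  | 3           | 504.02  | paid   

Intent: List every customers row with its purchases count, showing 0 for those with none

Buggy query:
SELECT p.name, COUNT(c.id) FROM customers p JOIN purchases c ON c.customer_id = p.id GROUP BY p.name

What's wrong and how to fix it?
Bug: INNER JOIN drops customers rows that have no matching purchases rows

Fix: Use LEFT JOIN so parents without children still appear (COUNT(c.id) gives 0)

Corrected query:
SELECT p.name, COUNT(c.id) FROM customers p LEFT JOIN purchases c ON c.customer_id = p.id GROUP BY p.name

Result:
name  | COUNT(c.id)
------+------------
Bob   | 2          
Carol | 1          
Dave  | 1          
Eve   | 0          
Frank | 2          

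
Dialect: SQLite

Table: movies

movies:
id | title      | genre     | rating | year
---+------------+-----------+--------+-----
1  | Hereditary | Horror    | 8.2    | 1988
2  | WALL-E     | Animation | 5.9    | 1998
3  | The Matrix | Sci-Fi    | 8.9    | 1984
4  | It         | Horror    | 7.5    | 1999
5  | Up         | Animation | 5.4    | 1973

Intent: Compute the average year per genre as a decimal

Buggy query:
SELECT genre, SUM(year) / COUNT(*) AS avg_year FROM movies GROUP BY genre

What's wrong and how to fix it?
Bug: SUM(year) and COUNT(*) are both integers; the division truncates the fractional part

Fix: Cast one side to REAL so the division keeps the fractional part

Corrected query:
SELECT genre, SUM(year) * 1.0 / COUNT(*) AS avg_year FROM movies GROUP BY genre

Result:
genre     | avg_year
----------+---------
Animation | 1985.5  
Horror    | 1993.5  
Sci-Fi    | 1984    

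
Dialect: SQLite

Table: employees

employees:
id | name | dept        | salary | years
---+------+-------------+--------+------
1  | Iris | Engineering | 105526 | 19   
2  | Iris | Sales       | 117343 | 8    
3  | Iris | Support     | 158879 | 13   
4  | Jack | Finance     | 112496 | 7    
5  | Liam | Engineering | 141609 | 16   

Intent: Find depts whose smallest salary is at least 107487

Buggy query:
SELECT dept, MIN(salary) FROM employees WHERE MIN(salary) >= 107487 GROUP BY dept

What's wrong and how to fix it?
Bug: MIN() in WHERE is a misuse of aggregate

Fix: Use HAVING for the per-group MIN condition

Corrected query:
SELECT dept, MIN(salary) FROM employees GROUP BY dept HAVING MIN(salary) >= 107487

Result:
dept    | MIN(salary)
--------+------------
Finance | 112496     
Sales   | 117343     
Support | 158879     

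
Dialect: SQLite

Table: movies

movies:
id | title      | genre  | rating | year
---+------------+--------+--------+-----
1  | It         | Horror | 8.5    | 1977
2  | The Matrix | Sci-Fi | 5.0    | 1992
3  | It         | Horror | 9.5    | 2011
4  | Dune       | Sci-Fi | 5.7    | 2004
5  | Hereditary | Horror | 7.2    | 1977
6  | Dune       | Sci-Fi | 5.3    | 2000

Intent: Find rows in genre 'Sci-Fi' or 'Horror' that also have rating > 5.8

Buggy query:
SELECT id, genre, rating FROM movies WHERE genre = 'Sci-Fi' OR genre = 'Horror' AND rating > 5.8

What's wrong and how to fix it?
Bug: AND binds tighter than OR, so this parses as genre = 'Sci-Fi' OR (genre = 'Horror' AND rating > 5.8)

Fix: Group the OR with parentheses (or use IN), then AND the threshold

Corrected query:
SELECT id, genre, rating FROM movies WHERE (genre = 'Sci-Fi' OR genre = 'Horror') AND rating > 5.8

Result:
id | genre  | rating
---+--------+-------
1  | Horror | 8.5   
3  | Horror | 9.5   
5  | Horror | 7.2   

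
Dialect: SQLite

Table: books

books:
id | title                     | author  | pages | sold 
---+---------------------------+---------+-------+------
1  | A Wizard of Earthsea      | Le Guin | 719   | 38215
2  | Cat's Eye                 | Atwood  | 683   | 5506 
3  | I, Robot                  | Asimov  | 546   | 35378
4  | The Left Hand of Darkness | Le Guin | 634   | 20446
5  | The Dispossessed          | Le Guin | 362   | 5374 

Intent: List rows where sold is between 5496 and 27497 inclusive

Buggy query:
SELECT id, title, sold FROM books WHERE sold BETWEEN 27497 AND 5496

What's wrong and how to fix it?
Bug: BETWEEN expects the lower bound first; with 27497 AND 5496 the range is empty

Fix: Write BETWEEN 5496 AND 27497

Corrected query:
SELECT id, title, sold FROM books WHERE sold BETWEEN 5496 AND 27497

Result:
id | title                     | sold 
---+---------------------------+------
2  | Cat's Eye                 | 5506 
4  | The Left Hand of Darkness | 20446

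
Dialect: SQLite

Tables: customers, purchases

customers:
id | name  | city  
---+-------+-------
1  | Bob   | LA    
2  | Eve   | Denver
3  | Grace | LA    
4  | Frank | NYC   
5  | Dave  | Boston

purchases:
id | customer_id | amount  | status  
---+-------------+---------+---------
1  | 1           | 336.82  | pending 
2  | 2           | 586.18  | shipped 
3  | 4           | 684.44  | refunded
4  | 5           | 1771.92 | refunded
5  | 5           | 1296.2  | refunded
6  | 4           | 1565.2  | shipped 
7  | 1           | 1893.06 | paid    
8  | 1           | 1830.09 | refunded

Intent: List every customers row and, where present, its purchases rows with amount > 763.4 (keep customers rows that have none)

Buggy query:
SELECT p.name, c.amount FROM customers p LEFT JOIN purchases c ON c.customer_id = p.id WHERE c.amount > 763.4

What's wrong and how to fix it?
Bug: A WHERE condition on the right-hand table after LEFT JOIN drops unmatched parents

Fix: Put 'c.amount > 763.4' in the JOIN's ON clause instead of WHERE

Corrected query:
SELECT p.name, c.amount FROM customers p LEFT JOIN purchases c ON c.customer_id = p.id AND c.amount > 763.4

Result:
name  | amount 
------+--------
Bob   | 1830.09
Bob   | 1893.06
Eve   | NULL   
Grace | NULL   
Frank | 1565.2 
Dave  | 1296.2 
Dave  | 1771.92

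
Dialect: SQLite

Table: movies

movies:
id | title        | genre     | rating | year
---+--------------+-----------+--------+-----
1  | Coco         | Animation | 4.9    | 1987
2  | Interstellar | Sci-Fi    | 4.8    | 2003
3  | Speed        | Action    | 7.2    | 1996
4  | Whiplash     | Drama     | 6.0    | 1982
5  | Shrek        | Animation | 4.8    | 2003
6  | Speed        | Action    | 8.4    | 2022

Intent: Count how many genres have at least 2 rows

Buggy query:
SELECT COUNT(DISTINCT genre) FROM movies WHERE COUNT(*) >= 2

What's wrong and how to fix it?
Bug: WHERE filters individual rows, not groups, so a group-level COUNT is invalid there

Fix: Group first with HAVING COUNT(*) >= 2, then COUNT the resulting groups

Corrected query:
SELECT COUNT(*) FROM (SELECT genre FROM movies GROUP BY genre HAVING COUNT(*) >= 2)

Result:
COUNT(*)
--------
2       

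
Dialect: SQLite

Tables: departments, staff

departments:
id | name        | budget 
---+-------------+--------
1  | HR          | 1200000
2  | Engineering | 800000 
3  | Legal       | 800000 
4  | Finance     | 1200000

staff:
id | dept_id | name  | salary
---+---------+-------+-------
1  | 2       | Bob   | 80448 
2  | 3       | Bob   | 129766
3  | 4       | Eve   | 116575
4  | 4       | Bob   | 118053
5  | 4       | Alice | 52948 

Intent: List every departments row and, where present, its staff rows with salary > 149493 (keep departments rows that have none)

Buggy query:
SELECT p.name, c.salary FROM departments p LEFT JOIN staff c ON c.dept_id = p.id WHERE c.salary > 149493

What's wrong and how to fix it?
Bug: A WHERE condition on the right-hand table after LEFT JOIN drops unmatched parents

Fix: Move the right-table condition into the ON clause so unmatched parents are kept

Corrected query:
SELECT p.name, c.salary FROM departments p LEFT JOIN staff c ON c.dept_id = p.id AND c.salary > 149493

Result:
name        | salary
------------+-------
HR          | NULL  
Engineering | NULL  
Legal       | NULL  
Finance     | NULL  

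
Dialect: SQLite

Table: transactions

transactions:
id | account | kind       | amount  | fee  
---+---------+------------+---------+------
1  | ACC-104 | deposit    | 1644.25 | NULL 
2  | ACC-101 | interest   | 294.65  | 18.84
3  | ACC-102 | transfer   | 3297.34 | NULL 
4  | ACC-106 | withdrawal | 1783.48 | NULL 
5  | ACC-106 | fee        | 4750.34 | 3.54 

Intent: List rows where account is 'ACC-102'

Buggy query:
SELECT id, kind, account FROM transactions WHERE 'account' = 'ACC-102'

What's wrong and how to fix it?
Bug: 'account' in single quotes is a string literal, not the column; the comparison is literal-vs-literal and never true

Fix: Reference the column as account without single quotes

Corrected query:
SELECT id, kind, account FROM transactions WHERE account = 'ACC-102'

Result:
id | kind     | account
---+----------+--------
3  | transfer | ACC-102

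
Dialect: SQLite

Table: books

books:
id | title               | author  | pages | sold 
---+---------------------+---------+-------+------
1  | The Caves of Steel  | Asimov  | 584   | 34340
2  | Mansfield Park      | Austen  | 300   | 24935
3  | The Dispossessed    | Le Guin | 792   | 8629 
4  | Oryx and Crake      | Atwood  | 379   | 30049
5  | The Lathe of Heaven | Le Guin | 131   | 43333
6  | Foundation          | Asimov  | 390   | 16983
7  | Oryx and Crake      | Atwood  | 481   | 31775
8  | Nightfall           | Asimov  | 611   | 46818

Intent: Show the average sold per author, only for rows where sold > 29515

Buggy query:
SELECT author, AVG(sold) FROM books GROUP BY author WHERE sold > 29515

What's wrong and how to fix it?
Bug: Row-level WHERE must come before GROUP BY in the clause order

Fix: Move the WHERE clause before GROUP BY

Corrected query:
SELECT author, AVG(sold) FROM books WHERE sold > 29515 GROUP BY author

Result:
author  | AVG(sold)
--------+----------
Asimov  | 40579    
Atwood  | 30912    
Le Guin | 43333    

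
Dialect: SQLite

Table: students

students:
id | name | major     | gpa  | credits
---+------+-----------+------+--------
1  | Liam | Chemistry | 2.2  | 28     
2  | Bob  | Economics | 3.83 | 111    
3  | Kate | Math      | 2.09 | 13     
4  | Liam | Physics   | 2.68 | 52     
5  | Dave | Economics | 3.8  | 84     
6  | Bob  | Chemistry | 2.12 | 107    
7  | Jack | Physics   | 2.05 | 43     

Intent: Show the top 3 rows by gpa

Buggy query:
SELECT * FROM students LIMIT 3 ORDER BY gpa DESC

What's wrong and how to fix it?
Bug: LIMIT must come after ORDER BY

Fix: Swap the clauses: ORDER BY first, then LIMIT

Corrected query:
SELECT * FROM students ORDER BY gpa DESC LIMIT 3

Result:
id | name | major     | gpa  | credits
---+------+-----------+------+--------
2  | Bob  | Economics | 3.83 | 111    
5  | Dave | Economics | 3.8  | 84     
4  | Liam | Physics   | 2.68 | 52     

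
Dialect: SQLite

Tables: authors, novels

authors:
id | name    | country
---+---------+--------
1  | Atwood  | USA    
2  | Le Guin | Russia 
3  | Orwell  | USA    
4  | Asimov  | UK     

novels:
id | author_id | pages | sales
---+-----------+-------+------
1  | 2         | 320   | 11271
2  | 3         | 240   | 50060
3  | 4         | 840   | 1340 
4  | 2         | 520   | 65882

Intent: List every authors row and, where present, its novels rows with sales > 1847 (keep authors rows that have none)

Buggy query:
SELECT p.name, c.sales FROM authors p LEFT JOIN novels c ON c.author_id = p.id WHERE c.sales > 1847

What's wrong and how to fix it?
Bug: Filtering c.sales in WHERE discards the NULL rows produced by LEFT JOIN, turning it into an inner join

Fix: Put 'c.sales > 1847' in the JOIN's ON clause instead of WHERE

Corrected query:
SELECT p.name, c.sales FROM authors p LEFT JOIN novels c ON c.author_id = p.id AND c.sales > 1847

Result:
name    | sales
--------+------
Atwood  | NULL 
Le Guin | 11271
Le Guin | 65882
Orwell  | 50060
Asimov  | NULL 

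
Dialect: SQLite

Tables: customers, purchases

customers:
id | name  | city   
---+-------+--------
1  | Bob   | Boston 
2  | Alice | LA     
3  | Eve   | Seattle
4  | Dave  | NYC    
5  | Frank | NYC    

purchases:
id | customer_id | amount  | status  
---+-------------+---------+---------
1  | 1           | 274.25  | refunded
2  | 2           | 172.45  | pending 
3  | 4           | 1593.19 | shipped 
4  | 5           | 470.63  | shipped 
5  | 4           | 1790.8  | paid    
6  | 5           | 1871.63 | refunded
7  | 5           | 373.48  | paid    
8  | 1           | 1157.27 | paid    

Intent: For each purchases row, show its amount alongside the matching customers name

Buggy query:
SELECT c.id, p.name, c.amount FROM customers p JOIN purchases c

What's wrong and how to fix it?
Bug: JOIN with no ON clause produces a cartesian product; every purchases row pairs with every customers row

Fix: Specify the join condition linking the foreign key to the parent id

Corrected query:
SELECT c.id, p.name, c.amount FROM customers p JOIN purchases c ON c.customer_id = p.id

Result:
id | name  | amount 
---+-------+--------
1  | Bob   | 274.25 
2  | Alice | 172.45 
3  | Dave  | 1593.19
4  | Frank | 470.63 
5  | Dave  | 1790.8 
6  | Frank | 1871.63
7  | Frank | 373.48 
8  | Bob   | 1157.27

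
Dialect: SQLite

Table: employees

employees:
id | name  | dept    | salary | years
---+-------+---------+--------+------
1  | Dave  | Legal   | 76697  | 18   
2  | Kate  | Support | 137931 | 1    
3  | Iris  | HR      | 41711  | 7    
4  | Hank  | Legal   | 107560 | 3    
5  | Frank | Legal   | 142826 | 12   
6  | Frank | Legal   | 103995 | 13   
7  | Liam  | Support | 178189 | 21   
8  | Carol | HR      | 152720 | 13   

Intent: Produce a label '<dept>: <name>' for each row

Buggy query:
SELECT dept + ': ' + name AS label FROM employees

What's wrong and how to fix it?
Bug: '+' is numeric addition; on text columns SQLite converts them to 0 instead of concatenating

Fix: Replace + with || to concatenate text

Corrected query:
SELECT dept || ': ' || name AS label FROM employees

Result:
label        
-------------
Legal: Dave  
Support: Kate
HR: Iris     
Legal: Hank  
Legal: Frank 
Legal: Frank 
Support: Liam
HR: Carol    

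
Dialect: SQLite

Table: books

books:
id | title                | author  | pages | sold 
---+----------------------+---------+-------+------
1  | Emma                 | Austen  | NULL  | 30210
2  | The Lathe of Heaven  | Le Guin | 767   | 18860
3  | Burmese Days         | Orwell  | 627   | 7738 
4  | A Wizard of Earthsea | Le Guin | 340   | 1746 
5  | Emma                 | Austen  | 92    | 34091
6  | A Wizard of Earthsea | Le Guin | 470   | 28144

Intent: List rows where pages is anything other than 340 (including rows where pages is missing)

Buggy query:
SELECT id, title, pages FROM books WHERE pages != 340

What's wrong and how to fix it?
Bug: 'pages != 340' is unknown when pages is NULL, so NULL rows are silently excluded

Fix: Handle NULL separately with IS NULL alongside the inequality

Corrected query:
SELECT id, title, pages FROM books WHERE pages != 340 OR pages IS NULL

Result:
id | title                | pages
---+----------------------+------
1  | Emma                 | NULL 
2  | The Lathe of Heaven  | 767  
3  | Burmese Days         | 627  
5  | Emma                 | 92   
6  | A Wizard of Earthsea | 470  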